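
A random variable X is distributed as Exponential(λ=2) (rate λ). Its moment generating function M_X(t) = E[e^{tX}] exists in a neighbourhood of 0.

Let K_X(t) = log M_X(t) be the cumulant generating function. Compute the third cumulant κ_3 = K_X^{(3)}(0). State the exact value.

κ_3 = K′′′(0) = 1/4

M_X(t) = 2/(2 - t)
K_X(t) = log M_X(t) = -log(2 - t) + log(2)
K′(t) = -1/(t - 2)
K′′(t) = 1/(t^2 - 4*t + 4)
K′′′(t) = -2/(t^3 - 6*t^2 + 12*t - 8)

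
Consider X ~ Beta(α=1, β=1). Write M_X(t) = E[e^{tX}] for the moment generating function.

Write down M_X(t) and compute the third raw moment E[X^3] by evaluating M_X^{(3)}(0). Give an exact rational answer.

E[X^3] = M^(3)(0) = 1/4

M_X(t) = ₁F₁(1; 2; t)
M^(3)(t) = ₁F₁(4; 5; t)/4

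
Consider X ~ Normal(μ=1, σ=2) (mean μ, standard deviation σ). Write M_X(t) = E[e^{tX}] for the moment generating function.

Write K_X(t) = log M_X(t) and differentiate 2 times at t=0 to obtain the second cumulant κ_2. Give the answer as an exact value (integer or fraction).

κ_2 = d^2K/dt^2 |_{t=0} = 4

M_X(t) = e^(2*t^2 + t)
K_X(t) = log M_X(t) = 2*t^2 + t
dK/dt = 4*t + 1
d^2K/dt^2 = 4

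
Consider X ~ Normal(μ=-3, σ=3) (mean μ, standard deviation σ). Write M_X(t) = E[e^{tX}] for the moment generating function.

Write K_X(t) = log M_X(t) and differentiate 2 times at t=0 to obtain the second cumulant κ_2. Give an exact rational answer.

M_X(t) = e^(9*t^2/2 - 3*t)
K_X(t) = log M_X(t) = 9*t^2/2 - 3*t
D^2[K](t) = 9

κ_2 = D^2[K](0) = 9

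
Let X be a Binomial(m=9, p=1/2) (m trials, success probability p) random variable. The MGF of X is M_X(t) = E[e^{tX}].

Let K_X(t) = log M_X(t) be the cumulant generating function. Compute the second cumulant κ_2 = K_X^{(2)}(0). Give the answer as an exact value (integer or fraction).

κ_2 = K′′(0) = 9/4

M_X(t) = (e^(t)/2 + 1/2)^9
K_X(t) = log M_X(t) = 9*log(e^(t)/2 + 1/2)
K′(t) = 9*e^(t)/(e^(t) + 1)
K′′(t) = 9*e^(t)/(e^(2*t) + 2*e^(t) + 1)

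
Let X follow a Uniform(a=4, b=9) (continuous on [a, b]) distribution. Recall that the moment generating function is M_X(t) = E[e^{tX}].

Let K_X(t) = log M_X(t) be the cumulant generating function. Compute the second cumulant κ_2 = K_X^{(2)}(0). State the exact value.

M_X(t) = (e^(9*t) - e^(4*t))/(5*t)
K_X(t) = log M_X(t) = -log(t) + log(e^(9*t) - e^(4*t)) - log(5)
dK/dt = (9*t*e^(5*t) - 4*t - e^(5*t) + 1)/(t*e^(5*t) - t)
d^2K/dt^2 = (-25*t^2*e^(5*t) + e^(10*t) - 2*e^(5*t) + 1)/(t^2*e^(10*t) - 2*t^2*e^(5*t) + t^2)

κ_2 = d^2K/dt^2 |_{t=0} = 25/12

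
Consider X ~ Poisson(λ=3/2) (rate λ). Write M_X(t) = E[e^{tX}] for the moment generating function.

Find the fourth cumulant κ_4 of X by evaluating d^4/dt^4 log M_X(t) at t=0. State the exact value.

M_X(t) = e^(3*e^(t)/2 - 3/2)
K_X(t) = log M_X(t) = 3*e^(t)/2 - 3/2
K^(4)(t) = 3*e^(t)/2

κ_4 = K^(4)(0) = 3/2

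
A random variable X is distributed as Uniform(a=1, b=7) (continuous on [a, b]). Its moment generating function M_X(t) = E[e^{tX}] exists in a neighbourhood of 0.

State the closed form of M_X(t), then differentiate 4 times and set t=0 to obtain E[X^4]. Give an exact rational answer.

M_X(t) = (e^(7*t) - e^(t))/(6*t)
D^4[M](t) = (2401*t^4*e^(7*t) - t^4*e^(t) - 1372*t^3*e^(7*t) + 4*t^3*e^(t) + 588*t^2*e^(7*t) - 12*t^2*e^(t) - 168*t*e^(7*t) + 24*t*e^(t) + 24*e^(7*t) - 24*e^(t))/(6*t^5)

E[X^4] = D^4[M](0) = 2801/5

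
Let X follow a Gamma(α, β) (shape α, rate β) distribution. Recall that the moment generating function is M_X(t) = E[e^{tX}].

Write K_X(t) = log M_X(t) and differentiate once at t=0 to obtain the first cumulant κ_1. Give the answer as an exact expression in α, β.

κ_1 = D[K](0) = α/β

M_X(t) = (β/(β - t))^α
K_X(t) = log M_X(t) = α*(log(β) - log(β - t))
D[K](t) = -α/(-β + t)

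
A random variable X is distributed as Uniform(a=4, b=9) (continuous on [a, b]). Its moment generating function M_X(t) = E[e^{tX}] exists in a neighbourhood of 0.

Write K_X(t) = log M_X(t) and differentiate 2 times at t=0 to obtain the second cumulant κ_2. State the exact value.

M_X(t) = (e^(9*t) - e^(4*t))/(5*t)
K_X(t) = log M_X(t) = -log(t) + log(e^(9*t) - e^(4*t)) - log(5)
dK/dt = (9*t*e^(5*t) - 4*t - e^(5*t) + 1)/(t*e^(5*t) - t)
d^2K/dt^2 = (-25*t^2*e^(5*t) + e^(10*t) - 2*e^(5*t) + 1)/(t^2*e^(10*t) - 2*t^2*e^(5*t) + t^2)

κ_2 = d^2K/dt^2 |_{t=0} = 25/12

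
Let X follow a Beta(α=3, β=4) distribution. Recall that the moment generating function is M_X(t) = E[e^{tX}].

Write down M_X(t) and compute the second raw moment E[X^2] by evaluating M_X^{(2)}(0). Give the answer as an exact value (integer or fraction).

M_X(t) = ₁F₁(3; 7; t)
M′(t) = 3*₁F₁(4; 8; t)/7
M′′(t) = 3*₁F₁(5; 9; t)/14

E[X^2] = M′′(0) = 3/14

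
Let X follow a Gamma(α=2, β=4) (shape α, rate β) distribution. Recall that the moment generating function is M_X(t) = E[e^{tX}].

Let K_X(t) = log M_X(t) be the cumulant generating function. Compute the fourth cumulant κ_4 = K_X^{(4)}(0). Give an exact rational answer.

M_X(t) = 16/(4 - t)^2
K_X(t) = log M_X(t) = -2*log(4 - t) + 4*log(2)
dK/dt = -2/(t - 4)
d^2K/dt^2 = 2/(t^2 - 8*t + 16)
d^3K/dt^3 = -4/(t^3 - 12*t^2 + 48*t - 64)
d^4K/dt^4 = 12/(t^4 - 16*t^3 + 96*t^2 - 256*t + 256)

κ_4 = d^4K/dt^4 |_{t=0} = 3/64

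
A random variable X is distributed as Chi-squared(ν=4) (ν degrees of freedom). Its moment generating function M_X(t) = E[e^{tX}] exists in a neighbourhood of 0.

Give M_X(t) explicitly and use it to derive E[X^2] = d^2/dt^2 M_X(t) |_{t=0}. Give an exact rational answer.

M_X(t) = (1 - 2*t)^(-2)
M′(t) = -4/(8*t^3 - 12*t^2 + 6*t - 1)
M′′(t) = 24/(16*t^4 - 32*t^3 + 24*t^2 - 8*t + 1)

E[X^2] = M′′(0) = 24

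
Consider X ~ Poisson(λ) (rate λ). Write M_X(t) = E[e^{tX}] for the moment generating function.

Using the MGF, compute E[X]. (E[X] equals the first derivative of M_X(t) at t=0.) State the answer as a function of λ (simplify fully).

M_X(t) = e^(λ*(e^(t) - 1))
M^(1)(t) = λ*e^(-λ)*e^(t)*e^(λ*e^(t))

E[X] = M^(1)(0) = λ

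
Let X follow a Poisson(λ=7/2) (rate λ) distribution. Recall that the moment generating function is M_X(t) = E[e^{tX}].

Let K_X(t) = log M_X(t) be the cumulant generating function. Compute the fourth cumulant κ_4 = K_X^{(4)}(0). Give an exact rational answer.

M_X(t) = e^(7*e^(t)/2 - 7/2)
K_X(t) = log M_X(t) = 7*e^(t)/2 - 7/2
K′(t) = 7*e^(t)/2
K′′(t) = 7*e^(t)/2
K′′′(t) = 7*e^(t)/2
K′′′′(t) = 7*e^(t)/2

κ_4 = K′′′′(0) = 7/2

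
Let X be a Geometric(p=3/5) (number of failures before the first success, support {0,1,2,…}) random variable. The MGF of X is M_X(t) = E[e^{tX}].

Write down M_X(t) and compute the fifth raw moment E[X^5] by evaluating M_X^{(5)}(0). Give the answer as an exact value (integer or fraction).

M_X(t) = 3/(5*(1 - 2*e^(t)/5))
M′(t) = 6*e^(t)/(4*e^(2*t) - 20*e^(t) + 25)
M′′(t) = (-12*e^(2*t) - 30*e^(t))/(8*e^(3*t) - 60*e^(2*t) + 150*e^(t) - 125)
M′′′(t) = (24*e^(3*t) + 240*e^(2*t) + 150*e^(t))/(16*e^(4*t) - 160*e^(3*t) + 600*e^(2*t) - 1000*e^(t) + 625)
M′′′′(t) = (-48*e^(4*t) - 1320*e^(3*t) - 3300*e^(2*t) - 750*e^(t))/(32*e^(5*t) - 400*e^(4*t) + 2000*e^(3*t) - 5000*e^(2*t) + 6250*e^(t) - 3125)

E[X^5] = M′′′′′(0) = 9854/81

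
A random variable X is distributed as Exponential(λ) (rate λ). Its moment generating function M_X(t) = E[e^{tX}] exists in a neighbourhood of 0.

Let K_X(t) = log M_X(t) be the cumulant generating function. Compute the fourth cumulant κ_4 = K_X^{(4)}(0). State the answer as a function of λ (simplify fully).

κ_4 = K′′′′(0) = 6/λ^4

M_X(t) = λ/(λ - t)
K_X(t) = log M_X(t) = log(λ) - log(λ - t)
K′(t) = -1/(-λ + t)
K′′(t) = 1/(λ^2 - 2*λ*t + t^2)
K′′′(t) = -2/(-λ^3 + 3*λ^2*t - 3*λ*t^2 + t^3)
K′′′′(t) = 6/(λ^4 - 4*λ^3*t + 6*λ^2*t^2 - 4*λ*t^3 + t^4)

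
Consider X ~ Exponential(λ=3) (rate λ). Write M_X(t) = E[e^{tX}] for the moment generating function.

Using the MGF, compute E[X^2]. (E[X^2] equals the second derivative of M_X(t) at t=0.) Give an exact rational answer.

E[X^2] = d^2M/dt^2 |_{t=0} = 2/9

M_X(t) = 3/(3 - t)
dM/dt = 3/(t^2 - 6*t + 9)
d^2M/dt^2 = -6/(t^3 - 9*t^2 + 27*t - 27)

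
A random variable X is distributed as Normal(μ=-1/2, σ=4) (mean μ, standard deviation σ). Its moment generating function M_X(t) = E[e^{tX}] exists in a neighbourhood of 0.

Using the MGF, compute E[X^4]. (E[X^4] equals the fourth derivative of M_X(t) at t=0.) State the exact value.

E[X^4] = d^4M/dt^4 |_{t=0} = 12673/16

M_X(t) = e^(8*t^2 - t/2)
dM/dt = 16*t*e^(-t/2)*e^(8*t^2) - e^(-t/2)*e^(8*t^2)/2
d^2M/dt^2 = (1024*t^2*e^(8*t^2) - 64*t*e^(8*t^2) + 65*e^(8*t^2))*e^(-t/2)/4
d^3M/dt^3 = (32768*t^3*e^(8*t^2) - 3072*t^2*e^(8*t^2) + 6240*t*e^(8*t^2) - 193*e^(8*t^2))*e^(-t/2)/8
d^4M/dt^4 = (1048576*t^4*e^(8*t^2) - 131072*t^3*e^(8*t^2) + 399360*t^2*e^(8*t^2) - 24704*t*e^(8*t^2) + 12673*e^(8*t^2))*e^(-t/2)/16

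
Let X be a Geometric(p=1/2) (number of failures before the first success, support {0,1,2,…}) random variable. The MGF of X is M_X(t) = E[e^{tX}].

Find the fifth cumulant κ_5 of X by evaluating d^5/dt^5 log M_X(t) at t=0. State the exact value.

κ_5 = K^(5)(0) = 150

M_X(t) = 1/(2*(1 - e^(t)/2))
K_X(t) = log M_X(t) = -log(1 - e^(t)/2) - log(2)
K^(5)(t) = (-2*e^(4*t) - 44*e^(3*t) - 88*e^(2*t) - 16*e^(t))/(e^(5*t) - 10*e^(4*t) + 40*e^(3*t) - 80*e^(2*t) + 80*e^(t) - 32)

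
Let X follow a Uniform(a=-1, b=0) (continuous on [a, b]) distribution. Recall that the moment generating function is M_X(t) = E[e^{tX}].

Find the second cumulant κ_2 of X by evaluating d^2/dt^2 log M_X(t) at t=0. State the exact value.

κ_2 = K′′(0) = 1/12

M_X(t) = (1 - e^(-t))/t
K_X(t) = log M_X(t) = -log(t) + log(1 - e^(-t))
K′(t) = (t - e^(t) + 1)/(t*e^(t) - t)
K′′(t) = (-t^2*e^(t) + e^(2*t) - 2*e^(t) + 1)/(t^2*e^(2*t) - 2*t^2*e^(t) + t^2)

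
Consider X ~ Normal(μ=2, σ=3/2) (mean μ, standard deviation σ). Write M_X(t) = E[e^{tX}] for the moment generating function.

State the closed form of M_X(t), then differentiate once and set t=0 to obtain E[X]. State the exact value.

M_X(t) = e^(9*t^2/8 + 2*t)
M′(t) = 9*t*e^(2*t)*e^(9*t^2/8)/4 + 2*e^(2*t)*e^(9*t^2/8)

E[X] = M′(0) = 2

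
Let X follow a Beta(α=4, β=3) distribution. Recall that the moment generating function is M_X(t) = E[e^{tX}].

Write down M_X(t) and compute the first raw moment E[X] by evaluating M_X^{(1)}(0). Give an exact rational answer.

M_X(t) = ₁F₁(4; 7; t)
dM/dt = 4*₁F₁(5; 8; t)/7

E[X] = dM/dt |_{t=0} = 4/7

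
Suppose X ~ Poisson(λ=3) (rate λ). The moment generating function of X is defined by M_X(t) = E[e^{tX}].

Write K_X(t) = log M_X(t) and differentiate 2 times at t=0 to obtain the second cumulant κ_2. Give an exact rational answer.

M_X(t) = e^(3*e^(t) - 3)
K_X(t) = log M_X(t) = 3*e^(t) - 3
K^(2)(t) = 3*e^(t)

κ_2 = K^(2)(0) = 3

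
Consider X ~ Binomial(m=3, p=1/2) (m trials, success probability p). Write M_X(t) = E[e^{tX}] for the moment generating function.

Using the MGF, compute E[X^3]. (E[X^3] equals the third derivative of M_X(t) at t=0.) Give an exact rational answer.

M_X(t) = (e^(t)/2 + 1/2)^3
D^3[M](t) = 27*e^(3*t)/8 + 3*e^(2*t) + 3*e^(t)/8

E[X^3] = D^3[M](0) = 27/4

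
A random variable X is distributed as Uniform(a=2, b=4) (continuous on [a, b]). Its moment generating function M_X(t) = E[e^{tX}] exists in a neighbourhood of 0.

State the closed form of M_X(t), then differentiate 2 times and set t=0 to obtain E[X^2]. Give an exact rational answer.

M_X(t) = (e^(4*t) - e^(2*t))/(2*t)
M′(t) = (4*t*e^(4*t) - 2*t*e^(2*t) - e^(4*t) + e^(2*t))/(2*t^2)
M′′(t) = (8*t^2*e^(4*t) - 2*t^2*e^(2*t) - 4*t*e^(4*t) + 2*t*e^(2*t) + e^(4*t) - e^(2*t))/t^3

E[X^2] = M′′(0) = 28/3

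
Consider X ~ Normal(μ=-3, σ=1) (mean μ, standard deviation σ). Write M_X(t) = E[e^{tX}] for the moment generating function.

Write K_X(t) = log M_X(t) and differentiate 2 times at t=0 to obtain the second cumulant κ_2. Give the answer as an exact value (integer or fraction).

M_X(t) = e^(t^2/2 - 3*t)
K_X(t) = log M_X(t) = t^2/2 - 3*t
dK/dt = t - 3
d^2K/dt^2 = 1

κ_2 = d^2K/dt^2 |_{t=0} = 1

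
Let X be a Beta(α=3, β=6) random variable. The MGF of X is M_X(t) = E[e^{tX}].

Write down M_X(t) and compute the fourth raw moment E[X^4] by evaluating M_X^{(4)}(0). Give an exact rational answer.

E[X^4] = M^(4)(0) = 1/33

M_X(t) = ₁F₁(3; 9; t)
M^(4)(t) = ₁F₁(7; 13; t)/33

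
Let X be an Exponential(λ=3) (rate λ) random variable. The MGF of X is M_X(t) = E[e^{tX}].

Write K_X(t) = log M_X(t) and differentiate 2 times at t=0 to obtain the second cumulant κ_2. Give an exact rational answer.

κ_2 = D^2[K](0) = 1/9

M_X(t) = 3/(3 - t)
K_X(t) = log M_X(t) = -log(3 - t) + log(3)
D^2[K](t) = 1/(t^2 - 6*t + 9)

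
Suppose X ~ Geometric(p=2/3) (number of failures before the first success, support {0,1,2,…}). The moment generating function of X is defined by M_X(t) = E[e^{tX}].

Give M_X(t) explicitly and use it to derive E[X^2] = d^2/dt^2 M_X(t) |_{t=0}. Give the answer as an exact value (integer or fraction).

E[X^2] = M^(2)(0) = 1

M_X(t) = 2/(3*(1 - e^(t)/3))
M^(2)(t) = (-2*e^(2*t) - 6*e^(t))/(e^(3*t) - 9*e^(2*t) + 27*e^(t) - 27)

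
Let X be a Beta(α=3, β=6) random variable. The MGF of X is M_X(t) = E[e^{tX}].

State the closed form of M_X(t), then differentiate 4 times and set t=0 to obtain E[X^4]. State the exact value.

M_X(t) = ₁F₁(3; 9; t)
dM/dt = ₁F₁(4; 10; t)/3
d^2M/dt^2 = 2*₁F₁(5; 11; t)/15
d^3M/dt^3 = 2*₁F₁(6; 12; t)/33
d^4M/dt^4 = ₁F₁(7; 13; t)/33

E[X^4] = d^4M/dt^4 |_{t=0} = 1/33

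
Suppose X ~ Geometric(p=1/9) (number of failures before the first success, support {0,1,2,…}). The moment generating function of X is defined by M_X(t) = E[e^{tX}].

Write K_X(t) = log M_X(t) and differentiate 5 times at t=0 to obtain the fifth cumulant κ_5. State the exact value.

κ_5 = K′′′′′(0) = 1058760

M_X(t) = 1/(9*(1 - 8*e^(t)/9))
K_X(t) = log M_X(t) = -log(1 - 8*e^(t)/9) - 2*log(3)
K′(t) = -8*e^(t)/(8*e^(t) - 9)
K′′(t) = 72*e^(t)/(64*e^(2*t) - 144*e^(t) + 81)
K′′′(t) = (-576*e^(2*t) - 648*e^(t))/(512*e^(3*t) - 1728*e^(2*t) + 1944*e^(t) - 729)
K′′′′(t) = (4608*e^(3*t) + 20736*e^(2*t) + 5832*e^(t))/(4096*e^(4*t) - 18432*e^(3*t) + 31104*e^(2*t) - 23328*e^(t) + 6561)
K′′′′′(t) = (-36864*e^(4*t) - 456192*e^(3*t) - 513216*e^(2*t) - 52488*e^(t))/(32768*e^(5*t) - 184320*e^(4*t) + 414720*e^(3*t) - 466560*e^(2*t) + 262440*e^(t) - 59049)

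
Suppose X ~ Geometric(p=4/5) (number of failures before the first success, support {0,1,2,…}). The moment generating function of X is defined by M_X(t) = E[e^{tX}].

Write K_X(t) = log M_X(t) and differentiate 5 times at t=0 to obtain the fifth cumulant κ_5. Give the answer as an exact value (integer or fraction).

κ_5 = K^(5)(0) = 285/128

M_X(t) = 4/(5*(1 - e^(t)/5))
K_X(t) = log M_X(t) = -log(1 - e^(t)/5) - log(5) + 2*log(2)
K^(5)(t) = (-5*e^(4*t) - 275*e^(3*t) - 1375*e^(2*t) - 625*e^(t))/(e^(5*t) - 25*e^(4*t) + 250*e^(3*t) - 1250*e^(2*t) + 3125*e^(t) - 3125)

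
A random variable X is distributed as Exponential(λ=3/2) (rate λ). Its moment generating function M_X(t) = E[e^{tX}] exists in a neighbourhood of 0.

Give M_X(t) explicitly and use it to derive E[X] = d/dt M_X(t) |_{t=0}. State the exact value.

M_X(t) = 3/(2*(3/2 - t))
M^(1)(t) = 6/(4*t^2 - 12*t + 9)

E[X] = M^(1)(0) = 2/3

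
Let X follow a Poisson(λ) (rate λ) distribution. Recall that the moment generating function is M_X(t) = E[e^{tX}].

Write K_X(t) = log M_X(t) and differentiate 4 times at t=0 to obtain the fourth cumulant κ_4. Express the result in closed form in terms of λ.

κ_4 = d^4K/dt^4 |_{t=0} = λ

M_X(t) = e^(λ*(e^(t) - 1))
K_X(t) = log M_X(t) = λ*(e^(t) - 1)
dK/dt = λ*e^(t)
d^2K/dt^2 = λ*e^(t)
d^3K/dt^3 = λ*e^(t)
d^4K/dt^4 = λ*e^(t)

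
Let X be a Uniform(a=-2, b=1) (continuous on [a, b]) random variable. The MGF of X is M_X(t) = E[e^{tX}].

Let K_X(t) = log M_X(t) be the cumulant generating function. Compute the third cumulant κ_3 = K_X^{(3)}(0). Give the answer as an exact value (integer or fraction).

M_X(t) = (e^(t) - e^(-2*t))/(3*t)
K_X(t) = log M_X(t) = -log(t) + log(e^(t) - e^(-2*t)) - log(3)
K′(t) = (t*e^(3*t) + 2*t - e^(3*t) + 1)/(t*e^(3*t) - t)
K′′(t) = (-9*t^2*e^(3*t) + e^(6*t) - 2*e^(3*t) + 1)/(t^2*e^(6*t) - 2*t^2*e^(3*t) + t^2)
K′′′(t) = (27*t^3*e^(6*t) + 27*t^3*e^(3*t) - 2*e^(9*t) + 6*e^(6*t) - 6*e^(3*t) + 2)/(t^3*e^(9*t) - 3*t^3*e^(6*t) + 3*t^3*e^(3*t) - t^3)

κ_3 = K′′′(0) = 0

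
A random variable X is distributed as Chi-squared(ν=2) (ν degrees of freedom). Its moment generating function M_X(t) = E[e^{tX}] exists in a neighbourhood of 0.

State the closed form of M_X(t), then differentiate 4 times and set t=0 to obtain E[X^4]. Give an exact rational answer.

E[X^4] = D^4[M](0) = 384

M_X(t) = 1/(1 - 2*t)
D^4[M](t) = -384/(32*t^5 - 80*t^4 + 80*t^3 - 40*t^2 + 10*t - 1)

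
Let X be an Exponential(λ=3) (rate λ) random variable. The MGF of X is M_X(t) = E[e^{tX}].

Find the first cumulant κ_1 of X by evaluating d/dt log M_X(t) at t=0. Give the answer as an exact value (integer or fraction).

κ_1 = D[K](0) = 1/3

M_X(t) = 3/(3 - t)
K_X(t) = log M_X(t) = -log(3 - t) + log(3)
D[K](t) = -1/(t - 3)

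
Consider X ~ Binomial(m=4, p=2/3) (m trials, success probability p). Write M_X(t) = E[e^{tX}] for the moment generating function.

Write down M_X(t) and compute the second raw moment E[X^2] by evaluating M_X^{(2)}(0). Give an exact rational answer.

E[X^2] = d^2M/dt^2 |_{t=0} = 8

M_X(t) = (2*e^(t)/3 + 1/3)^4
dM/dt = 64*e^(4*t)/81 + 32*e^(3*t)/27 + 16*e^(2*t)/27 + 8*e^(t)/81
d^2M/dt^2 = 256*e^(4*t)/81 + 32*e^(3*t)/9 + 32*e^(2*t)/27 + 8*e^(t)/81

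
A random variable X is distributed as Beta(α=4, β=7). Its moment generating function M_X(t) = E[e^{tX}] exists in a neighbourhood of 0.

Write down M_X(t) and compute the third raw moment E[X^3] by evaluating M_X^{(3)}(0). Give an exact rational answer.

M_X(t) = ₁F₁(4; 11; t)
dM/dt = 4*₁F₁(5; 12; t)/11
d^2M/dt^2 = 5*₁F₁(6; 13; t)/33
d^3M/dt^3 = 10*₁F₁(7; 14; t)/143

E[X^3] = d^3M/dt^3 |_{t=0} = 10/143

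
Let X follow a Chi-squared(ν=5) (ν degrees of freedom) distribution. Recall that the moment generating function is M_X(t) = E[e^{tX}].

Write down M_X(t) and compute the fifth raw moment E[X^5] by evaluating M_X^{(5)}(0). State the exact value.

M_X(t) = (1 - 2*t)^(-5/2)

E[X^5] = M^(5)(0) = 45045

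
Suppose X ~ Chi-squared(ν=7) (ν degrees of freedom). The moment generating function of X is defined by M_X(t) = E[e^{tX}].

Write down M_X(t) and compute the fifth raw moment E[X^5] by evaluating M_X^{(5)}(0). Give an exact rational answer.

E[X^5] = M^(5)(0) = 135135

M_X(t) = (1 - 2*t)^(-7/2)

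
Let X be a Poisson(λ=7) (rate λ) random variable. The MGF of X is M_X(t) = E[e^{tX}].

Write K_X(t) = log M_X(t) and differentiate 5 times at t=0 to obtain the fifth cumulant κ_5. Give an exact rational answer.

M_X(t) = e^(7*e^(t) - 7)
K_X(t) = log M_X(t) = 7*e^(t) - 7
K^(5)(t) = 7*e^(t)

κ_5 = K^(5)(0) = 7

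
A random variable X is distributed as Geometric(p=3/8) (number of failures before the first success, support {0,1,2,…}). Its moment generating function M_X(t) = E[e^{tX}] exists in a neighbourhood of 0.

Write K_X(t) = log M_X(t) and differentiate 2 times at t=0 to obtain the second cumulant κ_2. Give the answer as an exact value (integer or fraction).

M_X(t) = 3/(8*(1 - 5*e^(t)/8))
K_X(t) = log M_X(t) = -log(1 - 5*e^(t)/8) - 3*log(2) + log(3)
K′(t) = -5*e^(t)/(5*e^(t) - 8)
K′′(t) = 40*e^(t)/(25*e^(2*t) - 80*e^(t) + 64)

κ_2 = K′′(0) = 40/9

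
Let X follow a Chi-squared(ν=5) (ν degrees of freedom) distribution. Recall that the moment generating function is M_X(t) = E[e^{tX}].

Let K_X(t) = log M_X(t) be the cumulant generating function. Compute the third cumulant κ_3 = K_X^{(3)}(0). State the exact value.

κ_3 = K^(3)(0) = 40

M_X(t) = (1 - 2*t)^(-5/2)
K_X(t) = log M_X(t) = -5*log(1 - 2*t)/2
K^(3)(t) = -40/(8*t^3 - 12*t^2 + 6*t - 1)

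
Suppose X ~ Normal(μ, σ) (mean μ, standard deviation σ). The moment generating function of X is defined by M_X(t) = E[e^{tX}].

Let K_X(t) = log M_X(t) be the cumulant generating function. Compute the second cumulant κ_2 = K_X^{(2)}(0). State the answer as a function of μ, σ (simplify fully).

M_X(t) = e^(μ*t + σ^2*t^2/2)
K_X(t) = log M_X(t) = μ*t + σ^2*t^2/2
D^2[K](t) = σ^2

κ_2 = D^2[K](0) = σ^2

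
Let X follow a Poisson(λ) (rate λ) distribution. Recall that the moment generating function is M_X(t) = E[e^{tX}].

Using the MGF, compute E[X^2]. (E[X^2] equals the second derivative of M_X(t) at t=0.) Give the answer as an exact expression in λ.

M_X(t) = e^(λ*(e^(t) - 1))
dM/dt = λ*e^(-λ)*e^(t)*e^(λ*e^(t))
d^2M/dt^2 = (λ^2*e^(2*t)*e^(λ*e^(t)) + λ*e^(t)*e^(λ*e^(t)))*e^(-λ)

E[X^2] = d^2M/dt^2 |_{t=0} = λ*(λ + 1)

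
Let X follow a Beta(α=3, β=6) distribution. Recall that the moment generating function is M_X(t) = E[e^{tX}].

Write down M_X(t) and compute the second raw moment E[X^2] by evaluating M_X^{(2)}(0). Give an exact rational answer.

M_X(t) = ₁F₁(3; 9; t)
D^2[M](t) = 2*₁F₁(5; 11; t)/15

E[X^2] = D^2[M](0) = 2/15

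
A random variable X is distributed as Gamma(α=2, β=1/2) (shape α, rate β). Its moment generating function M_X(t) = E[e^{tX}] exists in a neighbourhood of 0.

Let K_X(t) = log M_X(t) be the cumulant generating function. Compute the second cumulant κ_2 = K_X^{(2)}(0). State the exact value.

M_X(t) = 1/(4*(1/2 - t)^2)
K_X(t) = log M_X(t) = -2*log(1/2 - t) - 2*log(2)
K^(2)(t) = 8/(4*t^2 - 4*t + 1)

κ_2 = K^(2)(0) = 8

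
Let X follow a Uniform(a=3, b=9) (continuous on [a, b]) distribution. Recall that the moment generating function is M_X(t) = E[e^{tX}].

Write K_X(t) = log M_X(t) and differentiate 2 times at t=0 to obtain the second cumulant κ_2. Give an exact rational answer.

M_X(t) = (e^(9*t) - e^(3*t))/(6*t)
K_X(t) = log M_X(t) = -log(t) + log(e^(9*t) - e^(3*t)) - log(6)
K^(2)(t) = (-36*t^2*e^(6*t) + e^(12*t) - 2*e^(6*t) + 1)/(t^2*e^(12*t) - 2*t^2*e^(6*t) + t^2)

κ_2 = K^(2)(0) = 3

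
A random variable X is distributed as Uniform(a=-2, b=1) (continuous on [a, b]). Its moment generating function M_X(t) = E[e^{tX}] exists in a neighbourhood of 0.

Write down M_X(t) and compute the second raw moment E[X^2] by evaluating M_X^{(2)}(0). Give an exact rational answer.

M_X(t) = (e^(t) - e^(-2*t))/(3*t)
M^(2)(t) = (t^2*e^(3*t) - 4*t^2 - 2*t*e^(3*t) - 4*t + 2*e^(3*t) - 2)*e^(-2*t)/(3*t^3)

E[X^2] = M^(2)(0) = 1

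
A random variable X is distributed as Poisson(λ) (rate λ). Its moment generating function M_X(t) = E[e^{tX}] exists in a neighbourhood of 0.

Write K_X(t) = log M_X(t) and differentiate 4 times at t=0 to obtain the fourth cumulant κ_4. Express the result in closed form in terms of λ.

κ_4 = K^(4)(0) = λ

M_X(t) = e^(λ*(e^(t) - 1))
K_X(t) = log M_X(t) = λ*(e^(t) - 1)
K^(4)(t) = λ*e^(t)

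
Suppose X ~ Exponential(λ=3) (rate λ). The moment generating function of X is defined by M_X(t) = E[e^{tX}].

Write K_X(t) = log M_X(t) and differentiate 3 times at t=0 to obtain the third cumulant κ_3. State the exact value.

M_X(t) = 3/(3 - t)
K_X(t) = log M_X(t) = -log(3 - t) + log(3)
K^(3)(t) = -2/(t^3 - 9*t^2 + 27*t - 27)

κ_3 = K^(3)(0) = 2/27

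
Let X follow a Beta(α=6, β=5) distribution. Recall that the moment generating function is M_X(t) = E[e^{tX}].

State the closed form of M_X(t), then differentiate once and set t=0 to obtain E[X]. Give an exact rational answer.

E[X] = D[M](0) = 6/11

M_X(t) = ₁F₁(6; 11; t)
D[M](t) = 6*₁F₁(7; 12; t)/11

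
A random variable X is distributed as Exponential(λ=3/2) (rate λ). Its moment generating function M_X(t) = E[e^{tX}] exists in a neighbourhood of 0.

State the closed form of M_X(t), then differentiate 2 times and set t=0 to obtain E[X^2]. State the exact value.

E[X^2] = M′′(0) = 8/9

M_X(t) = 3/(2*(3/2 - t))
M′(t) = 6/(4*t^2 - 12*t + 9)
M′′(t) = -24/(8*t^3 - 36*t^2 + 54*t - 27)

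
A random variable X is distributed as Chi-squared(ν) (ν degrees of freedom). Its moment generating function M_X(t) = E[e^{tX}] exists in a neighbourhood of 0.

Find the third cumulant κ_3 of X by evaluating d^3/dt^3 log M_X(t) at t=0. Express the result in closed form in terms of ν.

M_X(t) = (1 - 2*t)^(-ν/2)
K_X(t) = log M_X(t) = -ν*log(1 - 2*t)/2
K′(t) = -ν/(2*t - 1)
K′′(t) = 2*ν/(4*t^2 - 4*t + 1)
K′′′(t) = -8*ν/(8*t^3 - 12*t^2 + 6*t - 1)

κ_3 = K′′′(0) = 8*ν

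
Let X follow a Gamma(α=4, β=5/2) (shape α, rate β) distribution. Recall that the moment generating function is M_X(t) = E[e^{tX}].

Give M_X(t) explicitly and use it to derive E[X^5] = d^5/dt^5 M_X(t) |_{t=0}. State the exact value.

E[X^5] = D^5[M](0) = 43008/625

M_X(t) = 625/(16*(5/2 - t)^4)
D^5[M](t) = -134400000/(512*t^9 - 11520*t^8 + 115200*t^7 - 672000*t^6 + 2520000*t^5 - 6300000*t^4 + 10500000*t^3 - 11250000*t^2 + 7031250*t - 1953125)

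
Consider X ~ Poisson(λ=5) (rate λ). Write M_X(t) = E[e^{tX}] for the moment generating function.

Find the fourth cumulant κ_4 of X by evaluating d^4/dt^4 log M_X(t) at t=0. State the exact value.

M_X(t) = e^(5*e^(t) - 5)
K_X(t) = log M_X(t) = 5*e^(t) - 5
D^4[K](t) = 5*e^(t)

κ_4 = D^4[K](0) = 5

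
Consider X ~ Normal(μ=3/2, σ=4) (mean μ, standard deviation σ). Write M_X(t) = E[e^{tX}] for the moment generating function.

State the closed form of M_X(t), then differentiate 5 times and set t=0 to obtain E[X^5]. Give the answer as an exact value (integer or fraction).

M_X(t) = e^(8*t^2 + 3*t/2)
dM/dt = 16*t*e^(3*t/2)*e^(8*t^2) + 3*e^(3*t/2)*e^(8*t^2)/2
d^2M/dt^2 = 256*t^2*e^(3*t/2)*e^(8*t^2) + 48*t*e^(3*t/2)*e^(8*t^2) + 73*e^(3*t/2)*e^(8*t^2)/4
d^3M/dt^3 = 4096*t^3*e^(3*t/2)*e^(8*t^2) + 1152*t^2*e^(3*t/2)*e^(8*t^2) + 876*t*e^(3*t/2)*e^(8*t^2) + 603*e^(3*t/2)*e^(8*t^2)/8
d^4M/dt^4 = 65536*t^4*e^(3*t/2)*e^(8*t^2) + 24576*t^3*e^(3*t/2)*e^(8*t^2) + 28032*t^2*e^(3*t/2)*e^(8*t^2) + 4824*t*e^(3*t/2)*e^(8*t^2) + 15825*e^(3*t/2)*e^(8*t^2)/16

E[X^5] = d^5M/dt^5 |_{t=0} = 201843/32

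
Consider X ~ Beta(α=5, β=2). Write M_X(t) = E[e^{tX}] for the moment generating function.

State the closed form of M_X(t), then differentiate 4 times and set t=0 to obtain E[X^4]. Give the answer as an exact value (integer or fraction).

M_X(t) = ₁F₁(5; 7; t)
D^4[M](t) = ₁F₁(9; 11; t)/3

E[X^4] = D^4[M](0) = 1/3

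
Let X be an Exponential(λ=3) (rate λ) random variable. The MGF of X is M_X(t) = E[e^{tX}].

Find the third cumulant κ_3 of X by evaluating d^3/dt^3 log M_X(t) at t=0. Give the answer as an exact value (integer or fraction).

M_X(t) = 3/(3 - t)
K_X(t) = log M_X(t) = -log(3 - t) + log(3)
dK/dt = -1/(t - 3)
d^2K/dt^2 = 1/(t^2 - 6*t + 9)
d^3K/dt^3 = -2/(t^3 - 9*t^2 + 27*t - 27)

κ_3 = d^3K/dt^3 |_{t=0} = 2/27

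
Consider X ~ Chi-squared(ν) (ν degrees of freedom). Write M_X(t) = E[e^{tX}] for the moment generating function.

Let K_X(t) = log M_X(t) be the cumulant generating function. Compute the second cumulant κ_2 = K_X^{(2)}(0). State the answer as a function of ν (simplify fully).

κ_2 = D^2[K](0) = 2*ν

M_X(t) = (1 - 2*t)^(-ν/2)
K_X(t) = log M_X(t) = -ν*log(1 - 2*t)/2
D^2[K](t) = 2*ν/(4*t^2 - 4*t + 1)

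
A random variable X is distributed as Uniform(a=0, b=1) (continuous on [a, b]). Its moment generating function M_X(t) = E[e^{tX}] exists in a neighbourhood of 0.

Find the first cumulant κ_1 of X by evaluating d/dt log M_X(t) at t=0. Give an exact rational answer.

κ_1 = K′(0) = 1/2

M_X(t) = (e^(t) - 1)/t
K_X(t) = log M_X(t) = -log(t) + log(e^(t) - 1)
K′(t) = (t*e^(t) - e^(t) + 1)/(t*e^(t) - t)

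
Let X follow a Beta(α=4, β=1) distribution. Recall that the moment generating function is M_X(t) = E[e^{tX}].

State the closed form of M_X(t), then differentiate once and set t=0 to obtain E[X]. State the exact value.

E[X] = D[M](0) = 4/5

M_X(t) = ₁F₁(4; 5; t)
D[M](t) = 4*₁F₁(5; 6; t)/5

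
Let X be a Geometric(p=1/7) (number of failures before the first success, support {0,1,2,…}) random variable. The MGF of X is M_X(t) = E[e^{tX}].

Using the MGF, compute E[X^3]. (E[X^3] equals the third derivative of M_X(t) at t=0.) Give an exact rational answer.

M_X(t) = 1/(7*(1 - 6*e^(t)/7))
D^3[M](t) = (216*e^(3*t) + 1008*e^(2*t) + 294*e^(t))/(1296*e^(4*t) - 6048*e^(3*t) + 10584*e^(2*t) - 8232*e^(t) + 2401)

E[X^3] = D^3[M](0) = 1518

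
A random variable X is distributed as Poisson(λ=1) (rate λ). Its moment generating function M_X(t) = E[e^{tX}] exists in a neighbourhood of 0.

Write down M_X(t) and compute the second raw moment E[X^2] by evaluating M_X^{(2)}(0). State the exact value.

E[X^2] = M′′(0) = 2

M_X(t) = e^(e^(t) - 1)
M′(t) = e^(-1)*e^(t)*e^(e^(t))
M′′(t) = (e^(2*t)*e^(e^(t)) + e^(t)*e^(e^(t)))*e^(-1)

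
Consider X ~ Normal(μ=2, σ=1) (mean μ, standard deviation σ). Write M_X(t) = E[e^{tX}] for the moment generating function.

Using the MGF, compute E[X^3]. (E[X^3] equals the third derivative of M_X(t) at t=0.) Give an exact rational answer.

M_X(t) = e^(t^2/2 + 2*t)
M′(t) = t*e^(2*t)*e^(t^2/2) + 2*e^(2*t)*e^(t^2/2)
M′′(t) = t^2*e^(2*t)*e^(t^2/2) + 4*t*e^(2*t)*e^(t^2/2) + 5*e^(2*t)*e^(t^2/2)
M′′′(t) = t^3*e^(2*t)*e^(t^2/2) + 6*t^2*e^(2*t)*e^(t^2/2) + 15*t*e^(2*t)*e^(t^2/2) + 14*e^(2*t)*e^(t^2/2)

E[X^3] = M′′′(0) = 14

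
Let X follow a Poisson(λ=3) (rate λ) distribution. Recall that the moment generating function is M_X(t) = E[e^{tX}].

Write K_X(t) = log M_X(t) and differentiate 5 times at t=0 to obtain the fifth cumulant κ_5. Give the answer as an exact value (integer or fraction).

κ_5 = D^5[K](0) = 3

M_X(t) = e^(3*e^(t) - 3)
K_X(t) = log M_X(t) = 3*e^(t) - 3
D^5[K](t) = 3*e^(t)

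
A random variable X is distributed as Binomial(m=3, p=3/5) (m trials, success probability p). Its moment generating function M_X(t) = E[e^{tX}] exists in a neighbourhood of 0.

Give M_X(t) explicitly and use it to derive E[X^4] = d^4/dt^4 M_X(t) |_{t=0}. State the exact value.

E[X^4] = d^4M/dt^4 |_{t=0} = 3087/125

M_X(t) = (3*e^(t)/5 + 2/5)^3
dM/dt = 81*e^(3*t)/125 + 108*e^(2*t)/125 + 36*e^(t)/125
d^2M/dt^2 = 243*e^(3*t)/125 + 216*e^(2*t)/125 + 36*e^(t)/125
d^3M/dt^3 = 729*e^(3*t)/125 + 432*e^(2*t)/125 + 36*e^(t)/125
d^4M/dt^4 = 2187*e^(3*t)/125 + 864*e^(2*t)/125 + 36*e^(t)/125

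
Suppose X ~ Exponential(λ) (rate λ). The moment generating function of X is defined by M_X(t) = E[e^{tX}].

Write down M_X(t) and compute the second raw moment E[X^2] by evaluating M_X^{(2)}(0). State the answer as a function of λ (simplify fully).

E[X^2] = M′′(0) = 2/λ^2

M_X(t) = λ/(λ - t)
M′(t) = λ/(λ^2 - 2*λ*t + t^2)
M′′(t) = -2*λ/(-λ^3 + 3*λ^2*t - 3*λ*t^2 + t^3)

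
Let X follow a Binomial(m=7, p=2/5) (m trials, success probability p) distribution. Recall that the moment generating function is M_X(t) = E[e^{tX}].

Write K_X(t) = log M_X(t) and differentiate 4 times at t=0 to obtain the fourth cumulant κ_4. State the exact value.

κ_4 = K′′′′(0) = -462/625

M_X(t) = (2*e^(t)/5 + 3/5)^7
K_X(t) = log M_X(t) = 7*log(2*e^(t)/5 + 3/5)
K′(t) = 14*e^(t)/(2*e^(t) + 3)
K′′(t) = 42*e^(t)/(4*e^(2*t) + 12*e^(t) + 9)
K′′′(t) = (-84*e^(2*t) + 126*e^(t))/(8*e^(3*t) + 36*e^(2*t) + 54*e^(t) + 27)
K′′′′(t) = (168*e^(3*t) - 1008*e^(2*t) + 378*e^(t))/(16*e^(4*t) + 96*e^(3*t) + 216*e^(2*t) + 216*e^(t) + 81)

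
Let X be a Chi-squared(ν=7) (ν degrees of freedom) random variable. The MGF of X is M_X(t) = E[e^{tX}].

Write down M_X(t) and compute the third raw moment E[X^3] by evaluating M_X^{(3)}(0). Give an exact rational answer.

E[X^3] = M′′′(0) = 693

M_X(t) = (1 - 2*t)^(-7/2)
M′(t) = 7/(16*t^4*√(1 - 2*t) - 32*t^3*√(1 - 2*t) + 24*t^2*√(1 - 2*t) - 8*t*√(1 - 2*t) + √(1 - 2*t))
M′′(t) = -63/(32*t^5*√(1 - 2*t) - 80*t^4*√(1 - 2*t) + 80*t^3*√(1 - 2*t) - 40*t^2*√(1 - 2*t) + 10*t*√(1 - 2*t) - √(1 - 2*t))
M′′′(t) = 693/(64*t^6*√(1 - 2*t) - 192*t^5*√(1 - 2*t) + 240*t^4*√(1 - 2*t) - 160*t^3*√(1 - 2*t) + 60*t^2*√(1 - 2*t) - 12*t*√(1 - 2*t) + √(1 - 2*t))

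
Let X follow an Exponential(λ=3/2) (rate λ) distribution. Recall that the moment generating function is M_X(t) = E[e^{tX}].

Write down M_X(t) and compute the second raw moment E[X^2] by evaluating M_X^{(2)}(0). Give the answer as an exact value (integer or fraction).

M_X(t) = 3/(2*(3/2 - t))
dM/dt = 6/(4*t^2 - 12*t + 9)
d^2M/dt^2 = -24/(8*t^3 - 36*t^2 + 54*t - 27)

E[X^2] = d^2M/dt^2 |_{t=0} = 8/9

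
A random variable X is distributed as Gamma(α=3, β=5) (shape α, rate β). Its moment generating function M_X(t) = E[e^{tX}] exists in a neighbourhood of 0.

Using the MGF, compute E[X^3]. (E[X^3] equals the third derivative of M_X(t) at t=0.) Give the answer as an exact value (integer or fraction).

E[X^3] = M^(3)(0) = 12/25

M_X(t) = 125/(5 - t)^3
M^(3)(t) = 7500/(t^6 - 30*t^5 + 375*t^4 - 2500*t^3 + 9375*t^2 - 18750*t + 15625)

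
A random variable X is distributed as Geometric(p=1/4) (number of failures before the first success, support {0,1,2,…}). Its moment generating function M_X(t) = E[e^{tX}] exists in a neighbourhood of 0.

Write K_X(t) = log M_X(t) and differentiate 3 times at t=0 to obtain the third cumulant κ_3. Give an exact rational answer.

M_X(t) = 1/(4*(1 - 3*e^(t)/4))
K_X(t) = log M_X(t) = -log(1 - 3*e^(t)/4) - 2*log(2)
K^(3)(t) = (-36*e^(2*t) - 48*e^(t))/(27*e^(3*t) - 108*e^(2*t) + 144*e^(t) - 64)

κ_3 = K^(3)(0) = 84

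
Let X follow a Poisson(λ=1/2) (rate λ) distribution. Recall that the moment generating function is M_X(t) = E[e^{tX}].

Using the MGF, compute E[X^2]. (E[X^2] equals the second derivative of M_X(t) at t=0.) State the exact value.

E[X^2] = M′′(0) = 3/4

M_X(t) = e^(e^(t)/2 - 1/2)
M′(t) = e^(-1/2)*e^(t)*e^(e^(t)/2)/2
M′′(t) = (e^(2*t)*e^(e^(t)/2) + 2*e^(t)*e^(e^(t)/2))*e^(-1/2)/4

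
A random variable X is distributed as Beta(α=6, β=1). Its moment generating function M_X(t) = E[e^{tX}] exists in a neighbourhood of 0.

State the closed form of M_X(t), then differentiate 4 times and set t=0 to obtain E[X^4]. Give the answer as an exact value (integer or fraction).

M_X(t) = ₁F₁(6; 7; t)
M′(t) = 6*₁F₁(7; 8; t)/7
M′′(t) = 3*₁F₁(8; 9; t)/4
M′′′(t) = 2*₁F₁(9; 10; t)/3
M′′′′(t) = 3*₁F₁(10; 11; t)/5

E[X^4] = M′′′′(0) = 3/5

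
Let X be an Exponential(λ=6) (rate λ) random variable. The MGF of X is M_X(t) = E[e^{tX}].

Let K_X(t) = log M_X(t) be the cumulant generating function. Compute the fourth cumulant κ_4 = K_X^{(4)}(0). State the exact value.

M_X(t) = 6/(6 - t)
K_X(t) = log M_X(t) = -log(6 - t) + log(6)
D^4[K](t) = 6/(t^4 - 24*t^3 + 216*t^2 - 864*t + 1296)

κ_4 = D^4[K](0) = 1/216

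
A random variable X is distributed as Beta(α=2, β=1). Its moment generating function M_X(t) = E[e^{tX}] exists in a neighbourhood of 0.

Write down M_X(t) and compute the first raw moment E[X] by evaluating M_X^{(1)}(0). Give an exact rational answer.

M_X(t) = ₁F₁(2; 3; t)
dM/dt = 2*₁F₁(3; 4; t)/3

E[X] = dM/dt |_{t=0} = 2/3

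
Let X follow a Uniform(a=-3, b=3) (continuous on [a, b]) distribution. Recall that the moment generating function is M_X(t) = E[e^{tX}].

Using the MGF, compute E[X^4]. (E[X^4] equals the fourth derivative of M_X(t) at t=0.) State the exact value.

E[X^4] = M′′′′(0) = 81/5

M_X(t) = (e^(3*t) - e^(-3*t))/(6*t)
M′(t) = (3*t*e^(6*t) + 3*t - e^(6*t) + 1)*e^(-3*t)/(6*t^2)
M′′(t) = (9*t^2*e^(6*t) - 9*t^2 - 6*t*e^(6*t) - 6*t + 2*e^(6*t) - 2)*e^(-3*t)/(6*t^3)
M′′′(t) = (9*t^3*e^(6*t) + 9*t^3 - 9*t^2*e^(6*t) + 9*t^2 + 6*t*e^(6*t) + 6*t - 2*e^(6*t) + 2)*e^(-3*t)/(2*t^4)
M′′′′(t) = (27*t^4*e^(6*t) - 27*t^4 - 36*t^3*e^(6*t) - 36*t^3 + 36*t^2*e^(6*t) - 36*t^2 - 24*t*e^(6*t) - 24*t + 8*e^(6*t) - 8)*e^(-3*t)/(2*t^5)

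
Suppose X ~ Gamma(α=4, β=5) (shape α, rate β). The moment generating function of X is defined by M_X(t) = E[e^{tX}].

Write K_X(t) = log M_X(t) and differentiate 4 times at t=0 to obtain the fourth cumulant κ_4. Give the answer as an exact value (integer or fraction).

M_X(t) = 625/(5 - t)^4
K_X(t) = log M_X(t) = -4*log(5 - t) + 4*log(5)
dK/dt = -4/(t - 5)
d^2K/dt^2 = 4/(t^2 - 10*t + 25)
d^3K/dt^3 = -8/(t^3 - 15*t^2 + 75*t - 125)
d^4K/dt^4 = 24/(t^4 - 20*t^3 + 150*t^2 - 500*t + 625)

κ_4 = d^4K/dt^4 |_{t=0} = 24/625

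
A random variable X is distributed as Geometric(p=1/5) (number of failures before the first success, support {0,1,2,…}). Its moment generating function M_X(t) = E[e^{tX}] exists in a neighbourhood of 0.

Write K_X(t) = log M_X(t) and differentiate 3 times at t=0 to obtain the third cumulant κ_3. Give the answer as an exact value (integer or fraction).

M_X(t) = 1/(5*(1 - 4*e^(t)/5))
K_X(t) = log M_X(t) = -log(1 - 4*e^(t)/5) - log(5)
dK/dt = -4*e^(t)/(4*e^(t) - 5)
d^2K/dt^2 = 20*e^(t)/(16*e^(2*t) - 40*e^(t) + 25)
d^3K/dt^3 = (-80*e^(2*t) - 100*e^(t))/(64*e^(3*t) - 240*e^(2*t) + 300*e^(t) - 125)

κ_3 = d^3K/dt^3 |_{t=0} = 180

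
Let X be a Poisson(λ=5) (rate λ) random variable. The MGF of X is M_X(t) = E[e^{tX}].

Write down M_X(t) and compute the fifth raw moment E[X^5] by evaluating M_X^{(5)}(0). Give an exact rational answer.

E[X^5] = M′′′′′(0) = 12880

M_X(t) = e^(5*e^(t) - 5)
M′(t) = 5*e^(-5)*e^(t)*e^(5*e^(t))
M′′(t) = (25*e^(2*t)*e^(5*e^(t)) + 5*e^(t)*e^(5*e^(t)))*e^(-5)
M′′′(t) = (125*e^(3*t)*e^(5*e^(t)) + 75*e^(2*t)*e^(5*e^(t)) + 5*e^(t)*e^(5*e^(t)))*e^(-5)
M′′′′(t) = (625*e^(4*t)*e^(5*e^(t)) + 750*e^(3*t)*e^(5*e^(t)) + 175*e^(2*t)*e^(5*e^(t)) + 5*e^(t)*e^(5*e^(t)))*e^(-5)
M′′′′′(t) = (3125*e^(5*t)*e^(5*e^(t)) + 6250*e^(4*t)*e^(5*e^(t)) + 3125*e^(3*t)*e^(5*e^(t)) + 375*e^(2*t)*e^(5*e^(t)) + 5*e^(t)*e^(5*e^(t)))*e^(-5)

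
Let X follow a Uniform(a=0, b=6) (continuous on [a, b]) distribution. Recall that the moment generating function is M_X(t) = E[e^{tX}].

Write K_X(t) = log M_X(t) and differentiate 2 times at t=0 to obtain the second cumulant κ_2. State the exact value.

M_X(t) = (e^(6*t) - 1)/(6*t)
K_X(t) = log M_X(t) = -log(t) + log(e^(6*t) - 1) - log(6)
K^(2)(t) = (-36*t^2*e^(6*t) + e^(12*t) - 2*e^(6*t) + 1)/(t^2*e^(12*t) - 2*t^2*e^(6*t) + t^2)

κ_2 = K^(2)(0) = 3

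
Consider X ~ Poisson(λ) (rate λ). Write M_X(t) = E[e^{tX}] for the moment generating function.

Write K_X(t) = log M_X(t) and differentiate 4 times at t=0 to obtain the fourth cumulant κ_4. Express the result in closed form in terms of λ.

κ_4 = D^4[K](0) = λ

M_X(t) = e^(λ*(e^(t) - 1))
K_X(t) = log M_X(t) = λ*(e^(t) - 1)
D^4[K](t) = λ*e^(t)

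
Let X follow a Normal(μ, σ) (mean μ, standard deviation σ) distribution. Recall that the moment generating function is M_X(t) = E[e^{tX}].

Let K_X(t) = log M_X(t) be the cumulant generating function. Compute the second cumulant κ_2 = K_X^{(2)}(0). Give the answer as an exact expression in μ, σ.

M_X(t) = e^(μ*t + σ^2*t^2/2)
K_X(t) = log M_X(t) = μ*t + σ^2*t^2/2
K′(t) = μ + σ^2*t
K′′(t) = σ^2

κ_2 = K′′(0) = σ^2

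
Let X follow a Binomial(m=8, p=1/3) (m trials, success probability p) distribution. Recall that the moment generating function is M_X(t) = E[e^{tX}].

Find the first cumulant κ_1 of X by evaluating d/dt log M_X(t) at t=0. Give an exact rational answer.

κ_1 = K′(0) = 8/3

M_X(t) = (e^(t)/3 + 2/3)^8
K_X(t) = log M_X(t) = 8*log(e^(t)/3 + 2/3)
K′(t) = 8*e^(t)/(e^(t) + 2)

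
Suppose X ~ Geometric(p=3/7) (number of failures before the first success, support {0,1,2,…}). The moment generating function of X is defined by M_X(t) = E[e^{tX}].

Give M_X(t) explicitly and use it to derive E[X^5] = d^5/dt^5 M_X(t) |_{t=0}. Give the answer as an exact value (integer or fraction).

E[X^5] = d^5M/dt^5 |_{t=0} = 135628/81

M_X(t) = 3/(7*(1 - 4*e^(t)/7))
dM/dt = 12*e^(t)/(16*e^(2*t) - 56*e^(t) + 49)
d^2M/dt^2 = (-48*e^(2*t) - 84*e^(t))/(64*e^(3*t) - 336*e^(2*t) + 588*e^(t) - 343)
d^3M/dt^3 = (192*e^(3*t) + 1344*e^(2*t) + 588*e^(t))/(256*e^(4*t) - 1792*e^(3*t) + 4704*e^(2*t) - 5488*e^(t) + 2401)
d^4M/dt^4 = (-768*e^(4*t) - 14784*e^(3*t) - 25872*e^(2*t) - 4116*e^(t))/(1024*e^(5*t) - 8960*e^(4*t) + 31360*e^(3*t) - 54880*e^(2*t) + 48020*e^(t) - 16807)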